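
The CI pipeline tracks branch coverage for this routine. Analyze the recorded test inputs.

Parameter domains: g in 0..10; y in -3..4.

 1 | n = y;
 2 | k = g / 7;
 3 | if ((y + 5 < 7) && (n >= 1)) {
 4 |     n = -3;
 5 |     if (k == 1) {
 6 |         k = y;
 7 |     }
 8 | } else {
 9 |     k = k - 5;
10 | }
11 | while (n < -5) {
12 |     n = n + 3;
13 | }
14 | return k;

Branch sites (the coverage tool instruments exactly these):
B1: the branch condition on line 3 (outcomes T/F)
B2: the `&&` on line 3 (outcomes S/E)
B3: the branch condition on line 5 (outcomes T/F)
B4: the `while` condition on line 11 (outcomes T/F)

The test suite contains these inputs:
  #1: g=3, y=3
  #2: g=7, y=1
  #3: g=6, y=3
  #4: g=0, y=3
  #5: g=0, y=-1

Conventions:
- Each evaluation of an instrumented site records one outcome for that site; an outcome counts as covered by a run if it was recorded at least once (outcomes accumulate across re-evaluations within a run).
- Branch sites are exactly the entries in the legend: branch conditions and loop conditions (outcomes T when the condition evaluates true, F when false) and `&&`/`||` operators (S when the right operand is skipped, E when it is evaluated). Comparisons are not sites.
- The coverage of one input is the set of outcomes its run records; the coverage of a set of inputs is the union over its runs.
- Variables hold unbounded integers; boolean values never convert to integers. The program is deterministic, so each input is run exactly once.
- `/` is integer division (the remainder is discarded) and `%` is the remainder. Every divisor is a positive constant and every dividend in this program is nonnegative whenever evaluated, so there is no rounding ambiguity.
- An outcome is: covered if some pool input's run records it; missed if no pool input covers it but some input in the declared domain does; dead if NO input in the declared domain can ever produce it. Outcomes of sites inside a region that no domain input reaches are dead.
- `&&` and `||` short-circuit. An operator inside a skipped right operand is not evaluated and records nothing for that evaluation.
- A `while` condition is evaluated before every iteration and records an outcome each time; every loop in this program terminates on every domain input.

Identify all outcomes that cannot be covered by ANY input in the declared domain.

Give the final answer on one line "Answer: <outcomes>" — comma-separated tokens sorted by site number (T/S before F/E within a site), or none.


exhaustive pass over the 88-input domain:
  B4=T: no domain input ever produces it -> dead
  reachable outcomes have witnesses, e.g. B1=T (e.g. g=0, y=1), B1=F (e.g. g=0, y=-3), B2=S (e.g. g=0, y=2), B2=E (e.g. g=0, y=-3)
Answer: B4=T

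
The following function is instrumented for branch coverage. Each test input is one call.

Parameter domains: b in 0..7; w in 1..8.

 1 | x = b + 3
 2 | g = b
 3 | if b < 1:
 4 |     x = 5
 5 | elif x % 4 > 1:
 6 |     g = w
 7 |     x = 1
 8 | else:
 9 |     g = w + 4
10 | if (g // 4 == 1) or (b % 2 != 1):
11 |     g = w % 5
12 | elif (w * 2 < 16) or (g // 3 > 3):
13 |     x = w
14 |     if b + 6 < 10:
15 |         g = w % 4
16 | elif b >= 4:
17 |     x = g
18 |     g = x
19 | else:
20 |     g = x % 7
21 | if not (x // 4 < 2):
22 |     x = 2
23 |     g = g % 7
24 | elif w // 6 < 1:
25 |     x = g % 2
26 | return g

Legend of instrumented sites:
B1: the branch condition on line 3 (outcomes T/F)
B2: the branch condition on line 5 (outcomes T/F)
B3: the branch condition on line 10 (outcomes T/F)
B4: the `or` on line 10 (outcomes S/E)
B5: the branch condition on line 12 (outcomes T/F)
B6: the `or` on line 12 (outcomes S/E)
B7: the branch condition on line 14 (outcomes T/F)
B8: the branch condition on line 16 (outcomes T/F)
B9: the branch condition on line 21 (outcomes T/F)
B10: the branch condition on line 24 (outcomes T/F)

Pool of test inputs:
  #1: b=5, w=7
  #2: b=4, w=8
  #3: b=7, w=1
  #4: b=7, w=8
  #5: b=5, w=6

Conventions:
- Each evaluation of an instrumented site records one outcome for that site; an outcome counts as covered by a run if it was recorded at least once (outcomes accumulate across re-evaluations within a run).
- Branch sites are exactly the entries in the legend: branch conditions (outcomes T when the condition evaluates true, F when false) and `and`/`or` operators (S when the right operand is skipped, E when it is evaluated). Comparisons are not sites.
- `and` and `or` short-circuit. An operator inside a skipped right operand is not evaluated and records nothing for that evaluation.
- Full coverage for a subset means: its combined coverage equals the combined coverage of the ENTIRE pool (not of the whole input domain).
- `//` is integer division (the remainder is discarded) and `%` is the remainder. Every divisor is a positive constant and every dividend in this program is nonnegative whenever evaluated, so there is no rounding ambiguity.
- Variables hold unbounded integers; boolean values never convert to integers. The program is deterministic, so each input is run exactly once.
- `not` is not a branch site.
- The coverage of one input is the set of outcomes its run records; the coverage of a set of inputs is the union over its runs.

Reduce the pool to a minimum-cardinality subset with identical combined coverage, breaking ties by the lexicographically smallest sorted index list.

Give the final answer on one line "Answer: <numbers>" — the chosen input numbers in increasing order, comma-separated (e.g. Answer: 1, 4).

#1 (b=5, w=7) -> B1->F, B2->F, B4->E, B3->F, B6->S, B5->T, B7->F, B9->F, B10->F; covered: B1=F, B2=F, B3=F, B4=E, B5=T, B6=S, B7=F, B9=F, B10=F
#2 (b=4, w=8) -> B1->F, B2->T, B4->E, B3->T, B9->F, B10->F; covered: B1=F, B2=T, B3=T, B4=E, B9=F, B10=F
#3 (b=7, w=1) -> B1->F, B2->T, B4->E, B3->F, B6->S, B5->T, B7->F, B9->F, B10->T; covered: B1=F, B2=T, B3=F, B4=E, B5=T, B6=S, B7=F, B9=F, B10=T
#4 (b=7, w=8) -> B1->F, B2->T, B4->E, B3->F, B6->E, B5->F, B8->T, B9->T; covered: B1=F, B2=T, B3=F, B4=E, B5=F, B6=E, B8=T, B9=T
#5 (b=5, w=6) -> B1->F, B2->F, B4->E, B3->F, B6->S, B5->T, B7->F, B9->F, B10->F; covered: B1=F, B2=F, B3=F, B4=E, B5=T, B6=S, B7=F, B9=F, B10=F
the full pool covers 16 outcomes: B1=F, B2=T, B2=F, B3=T, B3=F, B4=E, B5=T, B5=F, B6=S, B6=E, B7=F, B8=T, B9=T, B9=F, B10=T, B10=F
size 1 is not enough: best union over all size-1 subsets is 9/16
size 2 is not enough: best union over all size-2 subsets is 14/16
size 3 is not enough: best union over all size-3 subsets is 15/16
size 4: inputs {1, 2, 3, 4} cover all 16 outcomes, and no lexicographically smaller subset of this size does

Answer: 1, 2, 3, 4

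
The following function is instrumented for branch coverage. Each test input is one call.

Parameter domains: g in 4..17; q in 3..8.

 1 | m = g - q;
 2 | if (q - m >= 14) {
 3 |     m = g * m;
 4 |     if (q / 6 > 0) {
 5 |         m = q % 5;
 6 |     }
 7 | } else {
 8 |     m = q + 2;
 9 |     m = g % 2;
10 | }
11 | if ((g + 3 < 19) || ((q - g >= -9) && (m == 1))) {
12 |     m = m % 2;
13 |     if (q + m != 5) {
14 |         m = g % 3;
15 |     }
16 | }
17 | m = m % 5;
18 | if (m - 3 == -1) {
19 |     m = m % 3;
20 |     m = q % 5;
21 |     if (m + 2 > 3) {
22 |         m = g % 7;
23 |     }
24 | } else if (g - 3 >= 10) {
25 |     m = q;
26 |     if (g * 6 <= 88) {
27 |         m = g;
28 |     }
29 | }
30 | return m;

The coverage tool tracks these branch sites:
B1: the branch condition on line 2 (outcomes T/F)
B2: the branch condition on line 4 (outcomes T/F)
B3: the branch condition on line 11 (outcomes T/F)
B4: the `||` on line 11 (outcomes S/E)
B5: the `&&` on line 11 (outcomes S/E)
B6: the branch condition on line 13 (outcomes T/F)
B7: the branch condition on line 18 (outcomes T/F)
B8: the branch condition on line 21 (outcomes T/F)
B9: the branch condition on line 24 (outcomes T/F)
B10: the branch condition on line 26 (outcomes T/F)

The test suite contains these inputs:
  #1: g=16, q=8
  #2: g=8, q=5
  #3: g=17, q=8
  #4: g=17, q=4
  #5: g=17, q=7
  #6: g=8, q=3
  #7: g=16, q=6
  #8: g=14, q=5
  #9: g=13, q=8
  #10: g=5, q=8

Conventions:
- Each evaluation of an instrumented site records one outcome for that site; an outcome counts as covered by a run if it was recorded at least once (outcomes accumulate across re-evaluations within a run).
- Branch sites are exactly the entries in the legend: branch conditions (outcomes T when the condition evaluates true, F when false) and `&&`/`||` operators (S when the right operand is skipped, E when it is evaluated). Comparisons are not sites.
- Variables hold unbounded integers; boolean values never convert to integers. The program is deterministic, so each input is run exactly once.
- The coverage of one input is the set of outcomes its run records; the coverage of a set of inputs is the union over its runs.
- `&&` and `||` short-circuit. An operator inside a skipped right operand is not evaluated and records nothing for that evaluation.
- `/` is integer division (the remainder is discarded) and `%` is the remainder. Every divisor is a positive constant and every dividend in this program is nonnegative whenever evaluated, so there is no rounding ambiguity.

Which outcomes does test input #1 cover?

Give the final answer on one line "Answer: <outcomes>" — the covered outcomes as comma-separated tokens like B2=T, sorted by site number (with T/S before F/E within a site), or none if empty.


Event log for input #1 (g=16, q=8):
  B1->F, B4->E, B5->E, B3->F, B7->F, B9->T, B10->F
collecting distinct outcomes: B1=F, B3=F, B4=E, B5=E, B7=F, B9=T, B10=F
Answer: B1=F, B3=F, B4=E, B5=E, B7=F, B9=T, B10=F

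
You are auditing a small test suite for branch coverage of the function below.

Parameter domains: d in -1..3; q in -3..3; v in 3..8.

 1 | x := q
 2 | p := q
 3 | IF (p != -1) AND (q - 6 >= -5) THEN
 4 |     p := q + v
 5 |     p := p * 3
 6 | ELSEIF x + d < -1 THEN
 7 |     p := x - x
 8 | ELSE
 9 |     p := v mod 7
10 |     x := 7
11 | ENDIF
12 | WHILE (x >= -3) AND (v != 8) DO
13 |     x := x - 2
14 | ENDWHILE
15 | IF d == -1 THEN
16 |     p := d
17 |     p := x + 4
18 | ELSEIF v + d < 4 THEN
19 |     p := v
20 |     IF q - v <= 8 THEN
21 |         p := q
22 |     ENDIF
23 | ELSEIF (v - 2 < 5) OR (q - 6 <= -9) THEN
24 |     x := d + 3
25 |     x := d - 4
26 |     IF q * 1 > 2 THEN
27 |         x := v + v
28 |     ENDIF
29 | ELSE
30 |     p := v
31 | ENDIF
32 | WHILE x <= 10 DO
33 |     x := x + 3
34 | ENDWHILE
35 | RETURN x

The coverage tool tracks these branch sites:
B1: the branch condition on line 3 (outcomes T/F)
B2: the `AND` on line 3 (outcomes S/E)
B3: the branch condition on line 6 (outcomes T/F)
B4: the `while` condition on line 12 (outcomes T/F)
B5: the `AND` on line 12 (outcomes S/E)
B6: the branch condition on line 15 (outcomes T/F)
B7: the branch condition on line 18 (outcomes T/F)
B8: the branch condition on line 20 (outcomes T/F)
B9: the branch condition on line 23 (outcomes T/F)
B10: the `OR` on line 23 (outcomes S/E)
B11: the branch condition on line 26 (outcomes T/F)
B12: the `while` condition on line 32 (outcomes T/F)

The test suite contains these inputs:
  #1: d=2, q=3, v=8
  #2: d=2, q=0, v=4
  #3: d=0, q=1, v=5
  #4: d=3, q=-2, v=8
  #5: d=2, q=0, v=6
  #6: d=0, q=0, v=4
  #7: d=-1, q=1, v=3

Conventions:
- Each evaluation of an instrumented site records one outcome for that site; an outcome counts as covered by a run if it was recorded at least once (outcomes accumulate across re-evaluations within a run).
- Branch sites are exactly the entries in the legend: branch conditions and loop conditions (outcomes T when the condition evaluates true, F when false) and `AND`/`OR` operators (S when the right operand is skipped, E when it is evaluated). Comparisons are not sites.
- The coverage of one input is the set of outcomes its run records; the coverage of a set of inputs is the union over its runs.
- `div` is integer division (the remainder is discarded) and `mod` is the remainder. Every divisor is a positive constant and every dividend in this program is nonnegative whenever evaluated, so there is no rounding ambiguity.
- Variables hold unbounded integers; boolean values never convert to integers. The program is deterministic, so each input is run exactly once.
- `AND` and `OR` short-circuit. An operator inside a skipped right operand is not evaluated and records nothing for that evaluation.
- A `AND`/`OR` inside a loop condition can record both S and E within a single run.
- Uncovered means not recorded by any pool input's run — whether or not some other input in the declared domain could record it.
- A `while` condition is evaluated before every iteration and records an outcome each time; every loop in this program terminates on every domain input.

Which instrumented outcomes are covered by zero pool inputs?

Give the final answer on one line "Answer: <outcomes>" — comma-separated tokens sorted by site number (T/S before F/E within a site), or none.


input #1 (d=2, q=3, v=8): events B2->E, B1->T, B5->E, B4->F, B6->F, B7->F, B10->E, B9->F, B12->T, B12->T, B12->T, B12->F; covers B1=T, B2=E, B4=F, B5=E, B6=F, B7=F, B9=F, B10=E, B12=T, B12=F
input #2 (d=2, q=0, v=4): events B2->E, B1->F, B3->F, B5->E, B4->T, B5->E, B4->T, B5->E, B4->T, B5->E, B4->T, B5->E, B4->T, B5->E, ...; covers B1=F, B2=E, B3=F, B4=T, B4=F, B5=S, B5=E, B6=F, B7=F, B9=T, B10=S, B11=F, B12=T, B12=F
input #3 (d=0, q=1, v=5): events B2->E, B1->T, B5->E, B4->T, B5->E, B4->T, B5->E, B4->T, B5->S, B4->F, B6->F, B7->F, B10->S, B9->T, ...; covers B1=T, B2=E, B4=T, B4=F, B5=S, B5=E, B6=F, B7=F, B9=T, B10=S, B11=F, B12=T, B12=F
input #4 (d=3, q=-2, v=8): events B2->E, B1->F, B3->F, B5->E, B4->F, B6->F, B7->F, B10->E, B9->F, B12->T, B12->T, B12->F; covers B1=F, B2=E, B3=F, B4=F, B5=E, B6=F, B7=F, B9=F, B10=E, B12=T, B12=F
input #5 (d=2, q=0, v=6): events B2->E, B1->F, B3->F, B5->E, B4->T, B5->E, B4->T, B5->E, B4->T, B5->E, B4->T, B5->E, B4->T, B5->E, ...; covers B1=F, B2=E, B3=F, B4=T, B4=F, B5=S, B5=E, B6=F, B7=F, B9=T, B10=S, B11=F, B12=T, B12=F
input #6 (d=0, q=0, v=4): events B2->E, B1->F, B3->F, B5->E, B4->T, B5->E, B4->T, B5->E, B4->T, B5->E, B4->T, B5->E, B4->T, B5->E, ...; covers B1=F, B2=E, B3=F, B4=T, B4=F, B5=S, B5=E, B6=F, B7=F, B9=T, B10=S, B11=F, B12=T, B12=F
input #7 (d=-1, q=1, v=3): events B2->E, B1->T, B5->E, B4->T, B5->E, B4->T, B5->E, B4->T, B5->S, B4->F, B6->T, B12->T, B12->T, B12->T, ...; covers B1=T, B2=E, B4=T, B4=F, B5=S, B5=E, B6=T, B12=T, B12=F
union over the pool: B1=T, B1=F, B2=E, B3=F, B4=T, B4=F, B5=S, B5=E, B6=T, B6=F, B7=F, B9=T, B9=F, B10=S, B10=E, B11=F, B12=T, B12=F
uncovered (6 of 24): B2=S, B3=T, B7=T, B8=T, B8=F, B11=T
Answer: B2=S, B3=T, B7=T, B8=T, B8=F, B11=T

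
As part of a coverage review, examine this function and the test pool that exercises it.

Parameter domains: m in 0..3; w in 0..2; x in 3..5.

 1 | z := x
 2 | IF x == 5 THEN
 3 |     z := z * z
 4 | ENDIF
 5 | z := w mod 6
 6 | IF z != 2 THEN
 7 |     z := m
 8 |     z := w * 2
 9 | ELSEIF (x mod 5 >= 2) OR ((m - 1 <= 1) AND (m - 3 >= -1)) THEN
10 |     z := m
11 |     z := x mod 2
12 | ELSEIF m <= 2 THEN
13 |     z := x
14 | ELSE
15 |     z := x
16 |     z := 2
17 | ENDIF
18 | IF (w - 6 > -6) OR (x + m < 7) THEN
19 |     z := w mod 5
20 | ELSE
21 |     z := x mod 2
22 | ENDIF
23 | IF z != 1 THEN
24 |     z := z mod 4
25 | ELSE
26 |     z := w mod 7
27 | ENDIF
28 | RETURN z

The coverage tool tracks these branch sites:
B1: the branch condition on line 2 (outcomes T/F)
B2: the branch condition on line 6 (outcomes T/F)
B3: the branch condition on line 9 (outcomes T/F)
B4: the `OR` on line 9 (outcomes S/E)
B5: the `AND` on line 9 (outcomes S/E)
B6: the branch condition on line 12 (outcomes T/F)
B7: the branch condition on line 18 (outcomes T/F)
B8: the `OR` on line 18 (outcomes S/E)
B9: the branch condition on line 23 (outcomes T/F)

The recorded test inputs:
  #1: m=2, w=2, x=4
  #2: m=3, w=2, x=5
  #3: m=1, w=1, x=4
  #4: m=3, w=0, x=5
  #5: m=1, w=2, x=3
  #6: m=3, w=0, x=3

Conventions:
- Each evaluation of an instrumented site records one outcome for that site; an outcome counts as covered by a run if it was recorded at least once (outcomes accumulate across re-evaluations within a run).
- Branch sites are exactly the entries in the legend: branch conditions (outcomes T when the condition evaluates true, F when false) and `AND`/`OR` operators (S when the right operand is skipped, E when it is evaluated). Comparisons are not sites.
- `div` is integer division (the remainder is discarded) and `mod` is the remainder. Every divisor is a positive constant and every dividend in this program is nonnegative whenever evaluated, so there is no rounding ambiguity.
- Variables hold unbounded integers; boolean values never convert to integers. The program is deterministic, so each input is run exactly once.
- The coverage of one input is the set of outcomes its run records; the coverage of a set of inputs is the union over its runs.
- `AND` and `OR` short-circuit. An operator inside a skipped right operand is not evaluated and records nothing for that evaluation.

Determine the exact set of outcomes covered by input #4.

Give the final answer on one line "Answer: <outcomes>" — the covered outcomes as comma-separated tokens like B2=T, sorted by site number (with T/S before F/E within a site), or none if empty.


Event log for input #4 (m=3, w=0, x=5):
  B1->T, B2->T, B8->E, B7->F, B9->F
distinct outcomes covered: B1=T, B2=T, B7=F, B8=E, B9=F
Answer: B1=T, B2=T, B7=F, B8=E, B9=F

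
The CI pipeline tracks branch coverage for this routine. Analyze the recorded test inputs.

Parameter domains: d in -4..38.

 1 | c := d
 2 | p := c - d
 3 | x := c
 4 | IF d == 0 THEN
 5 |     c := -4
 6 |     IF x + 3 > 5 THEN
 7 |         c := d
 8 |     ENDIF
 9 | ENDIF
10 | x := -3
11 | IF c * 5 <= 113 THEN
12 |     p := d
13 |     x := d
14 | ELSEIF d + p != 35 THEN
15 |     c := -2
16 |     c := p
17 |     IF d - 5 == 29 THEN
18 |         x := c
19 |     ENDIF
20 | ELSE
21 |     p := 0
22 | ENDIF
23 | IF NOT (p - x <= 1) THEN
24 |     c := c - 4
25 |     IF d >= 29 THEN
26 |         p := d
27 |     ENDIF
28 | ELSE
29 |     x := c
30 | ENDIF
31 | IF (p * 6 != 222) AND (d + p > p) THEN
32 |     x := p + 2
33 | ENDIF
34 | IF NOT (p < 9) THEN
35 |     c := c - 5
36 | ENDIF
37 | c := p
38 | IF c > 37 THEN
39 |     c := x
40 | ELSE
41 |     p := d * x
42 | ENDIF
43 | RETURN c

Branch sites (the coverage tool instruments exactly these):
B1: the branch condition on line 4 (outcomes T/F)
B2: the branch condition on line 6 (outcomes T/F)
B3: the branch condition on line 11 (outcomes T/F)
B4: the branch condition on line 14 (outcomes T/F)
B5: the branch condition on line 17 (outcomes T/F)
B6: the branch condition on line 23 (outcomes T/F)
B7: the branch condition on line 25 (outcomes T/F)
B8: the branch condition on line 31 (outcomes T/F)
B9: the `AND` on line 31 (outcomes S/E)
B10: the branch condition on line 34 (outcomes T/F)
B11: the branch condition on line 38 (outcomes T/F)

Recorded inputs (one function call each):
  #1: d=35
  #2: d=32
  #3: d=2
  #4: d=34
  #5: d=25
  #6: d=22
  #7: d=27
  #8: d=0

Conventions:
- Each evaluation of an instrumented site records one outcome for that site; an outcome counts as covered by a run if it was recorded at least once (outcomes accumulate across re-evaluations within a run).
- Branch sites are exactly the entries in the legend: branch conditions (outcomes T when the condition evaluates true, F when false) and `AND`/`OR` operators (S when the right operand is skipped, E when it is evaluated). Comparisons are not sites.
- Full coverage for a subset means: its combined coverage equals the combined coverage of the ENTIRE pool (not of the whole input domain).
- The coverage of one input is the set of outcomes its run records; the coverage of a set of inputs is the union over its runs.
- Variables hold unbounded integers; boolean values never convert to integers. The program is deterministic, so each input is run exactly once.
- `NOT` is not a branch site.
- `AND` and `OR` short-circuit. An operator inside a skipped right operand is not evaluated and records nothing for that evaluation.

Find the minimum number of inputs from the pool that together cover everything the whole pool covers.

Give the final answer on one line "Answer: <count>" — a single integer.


input #1 (d=35): events B1->F, B3->F, B4->F, B6->T, B7->T, B9->E, B8->T, B10->T, B11->F; covers B1=F, B3=F, B4=F, B6=T, B7=T, B8=T, B9=E, B10=T, B11=F
input #2 (d=32): events B1->F, B3->F, B4->T, B5->F, B6->T, B7->T, B9->E, B8->T, B10->T, B11->F; covers B1=F, B3=F, B4=T, B5=F, B6=T, B7=T, B8=T, B9=E, B10=T, B11=F
input #3 (d=2): events B1->F, B3->T, B6->F, B9->E, B8->T, B10->F, B11->F; covers B1=F, B3=T, B6=F, B8=T, B9=E, B10=F, B11=F
input #4 (d=34): events B1->F, B3->F, B4->T, B5->T, B6->F, B9->E, B8->T, B10->F, B11->F; covers B1=F, B3=F, B4=T, B5=T, B6=F, B8=T, B9=E, B10=F, B11=F
input #5 (d=25): events B1->F, B3->F, B4->T, B5->F, B6->T, B7->F, B9->E, B8->T, B10->F, B11->F; covers B1=F, B3=F, B4=T, B5=F, B6=T, B7=F, B8=T, B9=E, B10=F, B11=F
input #6 (d=22): events B1->F, B3->T, B6->F, B9->E, B8->T, B10->T, B11->F; covers B1=F, B3=T, B6=F, B8=T, B9=E, B10=T, B11=F
input #7 (d=27): events B1->F, B3->F, B4->T, B5->F, B6->T, B7->F, B9->E, B8->T, B10->F, B11->F; covers B1=F, B3=F, B4=T, B5=F, B6=T, B7=F, B8=T, B9=E, B10=F, B11=F
input #8 (d=0): events B1->T, B2->F, B3->T, B6->F, B9->E, B8->F, B10->F, B11->F; covers B1=T, B2=F, B3=T, B6=F, B8=F, B9=E, B10=F, B11=F
pool-wide coverage (19 outcomes): B1=T, B1=F, B2=F, B3=T, B3=F, B4=T, B4=F, B5=T, B5=F, B6=T, B6=F, B7=T, B7=F, B8=T, B8=F, B9=E, B10=T, B10=F, B11=F
size 1 is not enough: best union over all size-1 subsets is 10/19
size 2 is not enough: best union over all size-2 subsets is 16/19
size 3 is not enough: best union over all size-3 subsets is 18/19
at size 4, {1, 4, 5, 8} reaches all 19 outcomes; every lexicographically earlier size-4 subset fails
Answer: 4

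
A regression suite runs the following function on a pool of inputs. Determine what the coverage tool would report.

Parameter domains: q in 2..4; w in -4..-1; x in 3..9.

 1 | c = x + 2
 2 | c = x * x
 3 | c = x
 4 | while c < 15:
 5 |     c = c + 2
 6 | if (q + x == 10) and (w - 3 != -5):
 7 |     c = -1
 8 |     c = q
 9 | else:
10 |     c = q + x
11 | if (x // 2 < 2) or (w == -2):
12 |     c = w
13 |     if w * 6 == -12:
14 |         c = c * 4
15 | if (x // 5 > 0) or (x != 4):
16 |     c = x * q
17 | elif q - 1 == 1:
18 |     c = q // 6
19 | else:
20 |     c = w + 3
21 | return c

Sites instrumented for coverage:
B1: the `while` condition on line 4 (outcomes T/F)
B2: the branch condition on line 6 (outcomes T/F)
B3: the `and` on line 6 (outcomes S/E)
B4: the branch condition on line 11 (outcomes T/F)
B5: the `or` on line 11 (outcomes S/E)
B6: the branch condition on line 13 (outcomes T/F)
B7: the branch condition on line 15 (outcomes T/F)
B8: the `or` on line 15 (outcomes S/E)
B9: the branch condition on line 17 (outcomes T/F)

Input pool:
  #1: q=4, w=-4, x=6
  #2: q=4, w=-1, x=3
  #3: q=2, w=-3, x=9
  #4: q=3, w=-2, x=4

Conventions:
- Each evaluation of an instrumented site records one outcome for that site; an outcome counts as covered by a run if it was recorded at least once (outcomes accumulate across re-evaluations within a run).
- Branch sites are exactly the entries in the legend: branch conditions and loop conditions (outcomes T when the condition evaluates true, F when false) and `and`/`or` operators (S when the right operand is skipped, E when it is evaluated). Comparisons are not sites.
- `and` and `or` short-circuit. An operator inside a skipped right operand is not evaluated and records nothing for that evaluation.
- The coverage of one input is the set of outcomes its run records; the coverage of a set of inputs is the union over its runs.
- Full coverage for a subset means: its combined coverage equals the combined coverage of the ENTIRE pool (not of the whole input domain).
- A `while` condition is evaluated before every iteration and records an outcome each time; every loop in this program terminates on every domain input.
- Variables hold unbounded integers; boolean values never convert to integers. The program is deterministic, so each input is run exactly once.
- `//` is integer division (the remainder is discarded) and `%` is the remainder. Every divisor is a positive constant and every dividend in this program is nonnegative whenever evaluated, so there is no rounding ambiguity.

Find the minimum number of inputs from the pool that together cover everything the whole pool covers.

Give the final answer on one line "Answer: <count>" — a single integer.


#1 (q=4, w=-4, x=6) -> B1->T, B1->T, B1->T, B1->T, B1->T, B1->F, B3->E, B2->T, B5->E, B4->F, B8->S, B7->T; covered: B1=T, B1=F, B2=T, B3=E, B4=F, B5=E, B7=T, B8=S
#2 (q=4, w=-1, x=3) -> B1->T, B1->T, B1->T, B1->T, B1->T, B1->T, B1->F, B3->S, B2->F, B5->S, B4->T, B6->F, B8->E, B7->T; covered: B1=T, B1=F, B2=F, B3=S, B4=T, B5=S, B6=F, B7=T, B8=E
#3 (q=2, w=-3, x=9) -> B1->T, B1->T, B1->T, B1->F, B3->S, B2->F, B5->E, B4->F, B8->S, B7->T; covered: B1=T, B1=F, B2=F, B3=S, B4=F, B5=E, B7=T, B8=S
#4 (q=3, w=-2, x=4) -> B1->T, B1->T, B1->T, B1->T, B1->T, B1->T, B1->F, B3->S, B2->F, B5->E, B4->T, B6->T, B8->E, B7->F, ...; covered: B1=T, B1=F, B2=F, B3=S, B4=T, B5=E, B6=T, B7=F, B8=E, B9=F
pool-wide coverage (17 outcomes): B1=T, B1=F, B2=T, B2=F, B3=S, B3=E, B4=T, B4=F, B5=S, B5=E, B6=T, B6=F, B7=T, B7=F, B8=S, B8=E, B9=F
checked all size-1 subsets: none covers 17 outcomes (max 10/17)
checked all size-2 subsets: none covers 17 outcomes (max 15/17)
at size 3, {1, 2, 4} reaches all 17 outcomes; every lexicographically earlier size-3 subset fails
Answer: 3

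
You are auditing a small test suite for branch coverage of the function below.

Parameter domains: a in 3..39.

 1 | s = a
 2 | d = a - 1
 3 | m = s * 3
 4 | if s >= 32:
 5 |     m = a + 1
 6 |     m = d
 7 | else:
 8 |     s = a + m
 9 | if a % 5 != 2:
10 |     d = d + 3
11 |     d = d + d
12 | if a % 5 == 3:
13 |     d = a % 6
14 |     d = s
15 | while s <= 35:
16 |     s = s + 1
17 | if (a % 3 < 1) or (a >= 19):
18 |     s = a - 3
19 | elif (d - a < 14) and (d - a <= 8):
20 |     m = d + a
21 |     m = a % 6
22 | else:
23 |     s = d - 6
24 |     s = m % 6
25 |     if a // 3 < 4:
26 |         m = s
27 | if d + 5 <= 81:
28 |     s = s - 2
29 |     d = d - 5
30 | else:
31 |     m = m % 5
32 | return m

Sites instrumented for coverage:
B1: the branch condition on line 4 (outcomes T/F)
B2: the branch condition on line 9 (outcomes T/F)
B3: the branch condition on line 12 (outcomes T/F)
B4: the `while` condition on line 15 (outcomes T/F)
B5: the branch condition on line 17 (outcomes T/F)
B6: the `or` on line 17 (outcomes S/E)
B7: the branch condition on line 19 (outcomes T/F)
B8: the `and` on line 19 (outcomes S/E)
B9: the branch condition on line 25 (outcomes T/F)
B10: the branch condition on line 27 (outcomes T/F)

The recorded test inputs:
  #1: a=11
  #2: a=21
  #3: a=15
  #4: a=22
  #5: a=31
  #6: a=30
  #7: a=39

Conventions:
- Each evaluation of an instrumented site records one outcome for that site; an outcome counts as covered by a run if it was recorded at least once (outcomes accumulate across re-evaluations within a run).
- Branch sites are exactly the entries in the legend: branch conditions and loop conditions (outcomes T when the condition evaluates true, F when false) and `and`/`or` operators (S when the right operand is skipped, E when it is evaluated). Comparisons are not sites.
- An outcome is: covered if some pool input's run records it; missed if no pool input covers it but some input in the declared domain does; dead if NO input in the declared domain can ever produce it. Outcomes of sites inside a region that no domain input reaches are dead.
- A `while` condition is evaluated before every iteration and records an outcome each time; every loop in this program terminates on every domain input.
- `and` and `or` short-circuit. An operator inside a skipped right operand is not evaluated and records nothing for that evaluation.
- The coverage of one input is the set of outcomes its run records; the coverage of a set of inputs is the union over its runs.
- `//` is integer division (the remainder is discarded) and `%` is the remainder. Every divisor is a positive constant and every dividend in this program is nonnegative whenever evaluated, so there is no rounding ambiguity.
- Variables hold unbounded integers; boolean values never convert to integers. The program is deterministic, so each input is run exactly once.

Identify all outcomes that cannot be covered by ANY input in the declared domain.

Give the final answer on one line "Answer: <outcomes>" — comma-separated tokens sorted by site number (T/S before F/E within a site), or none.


sweeping the full domain (37 inputs) for each outcome:
  reachable outcomes have witnesses, e.g. B1=T (e.g. a=32), B1=F (e.g. a=3), B2=T (e.g. a=3), B2=F (e.g. a=7)
Answer: none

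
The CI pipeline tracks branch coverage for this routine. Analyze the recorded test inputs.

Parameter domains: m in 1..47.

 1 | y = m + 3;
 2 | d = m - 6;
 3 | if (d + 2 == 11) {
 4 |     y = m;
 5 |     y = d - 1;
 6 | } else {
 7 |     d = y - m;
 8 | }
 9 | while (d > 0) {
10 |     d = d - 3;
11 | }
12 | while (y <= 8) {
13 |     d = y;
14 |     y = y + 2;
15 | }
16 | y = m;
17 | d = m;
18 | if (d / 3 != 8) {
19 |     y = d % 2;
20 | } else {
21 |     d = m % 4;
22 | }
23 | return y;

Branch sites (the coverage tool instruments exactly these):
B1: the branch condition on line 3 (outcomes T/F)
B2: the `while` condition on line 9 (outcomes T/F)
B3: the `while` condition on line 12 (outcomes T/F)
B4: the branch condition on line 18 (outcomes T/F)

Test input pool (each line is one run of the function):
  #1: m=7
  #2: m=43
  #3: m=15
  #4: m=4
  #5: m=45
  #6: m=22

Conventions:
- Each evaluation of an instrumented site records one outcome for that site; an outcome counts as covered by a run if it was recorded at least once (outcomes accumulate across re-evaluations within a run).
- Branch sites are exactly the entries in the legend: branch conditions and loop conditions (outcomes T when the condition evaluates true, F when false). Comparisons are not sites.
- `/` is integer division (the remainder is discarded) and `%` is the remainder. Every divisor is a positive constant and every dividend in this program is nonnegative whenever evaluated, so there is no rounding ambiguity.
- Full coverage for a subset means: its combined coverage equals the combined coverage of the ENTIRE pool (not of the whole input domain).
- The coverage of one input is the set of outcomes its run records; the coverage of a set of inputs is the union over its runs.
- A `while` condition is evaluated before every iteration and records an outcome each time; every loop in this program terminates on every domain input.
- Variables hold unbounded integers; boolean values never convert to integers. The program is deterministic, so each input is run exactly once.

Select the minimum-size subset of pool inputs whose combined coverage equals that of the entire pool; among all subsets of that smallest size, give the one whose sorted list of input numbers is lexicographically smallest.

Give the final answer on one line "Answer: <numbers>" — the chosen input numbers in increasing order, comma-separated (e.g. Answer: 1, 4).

input #1, m=7: events B1->F, B2->T, B2->F, B3->F, B4->T; outcomes B1=F, B2=T, B2=F, B3=F, B4=T
input #2, m=43: events B1->F, B2->T, B2->F, B3->F, B4->T; outcomes B1=F, B2=T, B2=F, B3=F, B4=T
input #3, m=15: events B1->T, B2->T, B2->T, B2->T, B2->F, B3->T, B3->F, B4->T; outcomes B1=T, B2=T, B2=F, B3=T, B3=F, B4=T
input #4, m=4: events B1->F, B2->T, B2->F, B3->T, B3->F, B4->T; outcomes B1=F, B2=T, B2=F, B3=T, B3=F, B4=T
input #5, m=45: events B1->F, B2->T, B2->F, B3->F, B4->T; outcomes B1=F, B2=T, B2=F, B3=F, B4=T
input #6, m=22: events B1->F, B2->T, B2->F, B3->F, B4->T; outcomes B1=F, B2=T, B2=F, B3=F, B4=T
pool-wide coverage (7 outcomes): B1=T, B1=F, B2=T, B2=F, B3=T, B3=F, B4=T
every size-1 subset falls short of the 7 outcomes (best: 6/7)
at size 2, {1, 3} reaches all 7 outcomes; every lexicographically earlier size-2 subset fails

Answer: 1, 3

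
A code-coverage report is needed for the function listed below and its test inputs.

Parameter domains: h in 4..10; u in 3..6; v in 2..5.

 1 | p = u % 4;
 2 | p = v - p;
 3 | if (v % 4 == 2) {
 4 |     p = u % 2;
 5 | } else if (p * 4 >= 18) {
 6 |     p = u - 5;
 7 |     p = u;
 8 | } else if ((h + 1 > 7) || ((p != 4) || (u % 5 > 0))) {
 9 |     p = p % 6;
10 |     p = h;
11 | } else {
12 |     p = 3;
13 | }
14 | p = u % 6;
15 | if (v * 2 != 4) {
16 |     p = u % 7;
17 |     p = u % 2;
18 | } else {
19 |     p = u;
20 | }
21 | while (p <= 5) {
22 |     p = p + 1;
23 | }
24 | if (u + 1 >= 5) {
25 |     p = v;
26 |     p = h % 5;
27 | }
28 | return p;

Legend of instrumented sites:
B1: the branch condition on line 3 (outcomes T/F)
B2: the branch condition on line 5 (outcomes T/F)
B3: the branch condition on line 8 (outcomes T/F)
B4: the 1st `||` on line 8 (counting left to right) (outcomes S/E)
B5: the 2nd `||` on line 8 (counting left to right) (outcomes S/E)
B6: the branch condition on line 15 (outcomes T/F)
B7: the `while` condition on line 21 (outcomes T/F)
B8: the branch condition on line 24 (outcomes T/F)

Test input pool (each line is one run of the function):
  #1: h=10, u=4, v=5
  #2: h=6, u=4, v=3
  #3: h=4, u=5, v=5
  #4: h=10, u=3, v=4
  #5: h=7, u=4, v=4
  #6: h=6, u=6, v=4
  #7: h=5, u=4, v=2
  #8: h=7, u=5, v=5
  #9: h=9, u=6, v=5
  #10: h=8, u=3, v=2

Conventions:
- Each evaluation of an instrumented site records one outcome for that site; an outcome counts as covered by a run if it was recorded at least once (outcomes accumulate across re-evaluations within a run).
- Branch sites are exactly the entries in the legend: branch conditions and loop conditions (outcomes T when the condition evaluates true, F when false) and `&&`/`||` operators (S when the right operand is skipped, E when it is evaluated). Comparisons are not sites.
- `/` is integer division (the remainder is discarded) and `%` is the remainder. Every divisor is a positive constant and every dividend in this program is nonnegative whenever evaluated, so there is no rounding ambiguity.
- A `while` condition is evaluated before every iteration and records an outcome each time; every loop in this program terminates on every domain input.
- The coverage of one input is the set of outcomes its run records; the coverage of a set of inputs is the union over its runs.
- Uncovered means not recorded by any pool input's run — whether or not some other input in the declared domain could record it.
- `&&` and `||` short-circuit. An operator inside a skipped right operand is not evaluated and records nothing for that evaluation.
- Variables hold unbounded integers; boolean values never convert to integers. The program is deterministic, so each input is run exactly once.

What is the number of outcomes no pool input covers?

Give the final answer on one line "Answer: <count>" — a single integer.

test 1 (h=10, u=4, v=5) hits B1=F, B2=T, B6=T, B7=T, B7=F, B8=T
test 2 (h=6, u=4, v=3) hits B1=F, B2=F, B3=T, B4=E, B5=S, B6=T, B7=T, B7=F, B8=T
test 3 (h=4, u=5, v=5) hits B1=F, B2=F, B3=F, B4=E, B5=E, B6=T, B7=T, B7=F, B8=T
test 4 (h=10, u=3, v=4) hits B1=F, B2=F, B3=T, B4=S, B6=T, B7=T, B7=F, B8=F
test 5 (h=7, u=4, v=4) hits B1=F, B2=F, B3=T, B4=S, B6=T, B7=T, B7=F, B8=T
test 6 (h=6, u=6, v=4) hits B1=F, B2=F, B3=T, B4=E, B5=S, B6=T, B7=T, B7=F, B8=T
test 7 (h=5, u=4, v=2) hits B1=T, B6=F, B7=T, B7=F, B8=T
test 8 (h=7, u=5, v=5) hits B1=F, B2=F, B3=T, B4=S, B6=T, B7=T, B7=F, B8=T
test 9 (h=9, u=6, v=5) hits B1=F, B2=F, B3=T, B4=S, B6=T, B7=T, B7=F, B8=T
test 10 (h=8, u=3, v=2) hits B1=T, B6=F, B7=T, B7=F, B8=F
union over the pool: B1=T, B1=F, B2=T, B2=F, B3=T, B3=F, B4=S, B4=E, B5=S, B5=E, B6=T, B6=F, B7=T, B7=F, B8=T, B8=F
uncovered (0 of 16): none

Answer: 0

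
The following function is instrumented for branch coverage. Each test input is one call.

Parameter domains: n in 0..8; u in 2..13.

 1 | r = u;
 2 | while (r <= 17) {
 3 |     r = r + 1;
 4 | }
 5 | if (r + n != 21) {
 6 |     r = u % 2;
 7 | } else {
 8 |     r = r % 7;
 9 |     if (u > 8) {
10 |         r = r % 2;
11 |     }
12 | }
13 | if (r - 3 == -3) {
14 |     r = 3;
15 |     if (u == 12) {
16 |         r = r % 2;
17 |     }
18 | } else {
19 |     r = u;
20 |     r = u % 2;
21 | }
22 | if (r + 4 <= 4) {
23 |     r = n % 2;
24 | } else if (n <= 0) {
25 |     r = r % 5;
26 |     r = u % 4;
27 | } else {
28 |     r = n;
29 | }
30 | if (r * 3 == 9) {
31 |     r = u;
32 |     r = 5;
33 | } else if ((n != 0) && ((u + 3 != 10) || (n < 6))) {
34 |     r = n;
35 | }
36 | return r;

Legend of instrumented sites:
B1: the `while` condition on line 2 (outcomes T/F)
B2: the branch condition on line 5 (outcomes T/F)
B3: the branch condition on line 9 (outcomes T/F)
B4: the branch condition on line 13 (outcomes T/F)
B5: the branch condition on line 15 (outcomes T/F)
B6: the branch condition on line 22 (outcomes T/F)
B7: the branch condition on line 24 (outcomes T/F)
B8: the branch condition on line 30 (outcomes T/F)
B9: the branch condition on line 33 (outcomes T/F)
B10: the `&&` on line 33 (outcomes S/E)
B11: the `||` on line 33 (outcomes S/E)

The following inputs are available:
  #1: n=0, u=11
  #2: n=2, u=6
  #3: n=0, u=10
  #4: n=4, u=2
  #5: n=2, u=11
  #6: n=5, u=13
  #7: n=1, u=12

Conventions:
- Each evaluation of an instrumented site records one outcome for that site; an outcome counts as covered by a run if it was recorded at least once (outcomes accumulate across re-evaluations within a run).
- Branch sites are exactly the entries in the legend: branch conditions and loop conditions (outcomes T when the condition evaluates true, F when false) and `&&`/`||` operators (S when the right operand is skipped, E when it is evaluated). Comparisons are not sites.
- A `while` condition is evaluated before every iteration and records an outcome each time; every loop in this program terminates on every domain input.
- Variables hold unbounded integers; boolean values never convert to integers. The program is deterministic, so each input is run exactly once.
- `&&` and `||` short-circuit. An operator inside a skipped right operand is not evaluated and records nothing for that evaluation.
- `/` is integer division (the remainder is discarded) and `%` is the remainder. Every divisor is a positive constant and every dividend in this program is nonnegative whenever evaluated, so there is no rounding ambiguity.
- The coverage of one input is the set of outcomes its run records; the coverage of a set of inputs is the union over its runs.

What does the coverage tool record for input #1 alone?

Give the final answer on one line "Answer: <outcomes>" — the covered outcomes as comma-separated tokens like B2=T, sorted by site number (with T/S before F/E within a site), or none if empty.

Simulating input #1 (n=0, u=11) step by step:
  B1->T, B1->T, B1->T, B1->T, B1->T, B1->T, B1->T, B1->F, B2->T, B4->F
  B6->F, B7->T, B8->T
deduplicating events, the covered set is: B1=T, B1=F, B2=T, B4=F, B6=F, B7=T, B8=T

Answer: B1=T, B1=F, B2=T, B4=F, B6=F, B7=T, B8=T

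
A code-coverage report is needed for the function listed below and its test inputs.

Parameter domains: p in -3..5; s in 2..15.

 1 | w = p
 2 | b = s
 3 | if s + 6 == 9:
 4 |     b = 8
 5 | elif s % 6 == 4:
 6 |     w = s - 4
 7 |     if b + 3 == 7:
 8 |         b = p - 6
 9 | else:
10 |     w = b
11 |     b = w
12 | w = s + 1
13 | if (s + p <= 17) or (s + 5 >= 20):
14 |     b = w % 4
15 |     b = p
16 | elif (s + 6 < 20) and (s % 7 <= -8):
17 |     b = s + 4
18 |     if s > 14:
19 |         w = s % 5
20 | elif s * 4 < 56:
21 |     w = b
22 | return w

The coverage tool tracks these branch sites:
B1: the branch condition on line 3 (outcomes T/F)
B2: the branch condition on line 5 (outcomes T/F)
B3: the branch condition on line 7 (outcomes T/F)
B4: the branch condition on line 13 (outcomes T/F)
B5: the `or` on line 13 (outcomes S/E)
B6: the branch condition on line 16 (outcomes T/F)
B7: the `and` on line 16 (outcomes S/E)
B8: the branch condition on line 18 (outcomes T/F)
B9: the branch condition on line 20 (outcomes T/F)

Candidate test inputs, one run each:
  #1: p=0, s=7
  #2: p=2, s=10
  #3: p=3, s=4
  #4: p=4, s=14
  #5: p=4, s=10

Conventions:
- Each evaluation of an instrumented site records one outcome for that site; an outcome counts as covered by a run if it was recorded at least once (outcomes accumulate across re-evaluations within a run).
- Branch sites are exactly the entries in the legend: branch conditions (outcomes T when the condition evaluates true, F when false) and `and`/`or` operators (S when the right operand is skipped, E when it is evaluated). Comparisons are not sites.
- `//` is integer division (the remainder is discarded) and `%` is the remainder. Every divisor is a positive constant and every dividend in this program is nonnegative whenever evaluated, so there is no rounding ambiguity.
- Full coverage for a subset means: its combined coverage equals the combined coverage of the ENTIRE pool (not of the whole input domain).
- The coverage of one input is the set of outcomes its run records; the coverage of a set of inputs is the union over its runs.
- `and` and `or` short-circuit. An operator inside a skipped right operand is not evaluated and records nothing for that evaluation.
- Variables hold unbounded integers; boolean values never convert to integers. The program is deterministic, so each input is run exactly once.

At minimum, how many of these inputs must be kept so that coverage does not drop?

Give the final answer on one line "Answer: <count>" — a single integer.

input #1 (p=0, s=7): events B1->F, B2->F, B5->S, B4->T; covers B1=F, B2=F, B4=T, B5=S
input #2 (p=2, s=10): events B1->F, B2->T, B3->F, B5->S, B4->T; covers B1=F, B2=T, B3=F, B4=T, B5=S
input #3 (p=3, s=4): events B1->F, B2->T, B3->T, B5->S, B4->T; covers B1=F, B2=T, B3=T, B4=T, B5=S
input #4 (p=4, s=14): events B1->F, B2->F, B5->E, B4->F, B7->S, B6->F, B9->F; covers B1=F, B2=F, B4=F, B5=E, B6=F, B7=S, B9=F
input #5 (p=4, s=10): events B1->F, B2->T, B3->F, B5->S, B4->T; covers B1=F, B2=T, B3=F, B4=T, B5=S
union over all inputs: B1=F, B2=T, B2=F, B3=T, B3=F, B4=T, B4=F, B5=S, B5=E, B6=F, B7=S, B9=F (12 outcomes)
no size-1 subset reaches all 12 outcomes (best union: 7/12)
no size-2 subset reaches all 12 outcomes (best union: 11/12)
size 3: inputs {2, 3, 4} cover all 12 outcomes, and no lexicographically smaller subset of this size does

Answer: 3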